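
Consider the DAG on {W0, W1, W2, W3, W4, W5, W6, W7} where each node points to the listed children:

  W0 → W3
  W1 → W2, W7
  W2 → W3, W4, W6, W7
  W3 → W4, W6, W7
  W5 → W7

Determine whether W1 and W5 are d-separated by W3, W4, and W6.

5 paths connect W1 and W5; each must be blocked for d-separation to hold:
Path 1: W1 → W2 → W7 ← W5
  W7 is a collider here and neither W7 nor any of its descendants is conditioned on, so the collider stays closed — the path is blocked at W7.
Path 2: W1 → W2 → W6 ← W3 → W7 ← W5
  W3 is a fork here and W3 is conditioned on, so the path is blocked at W3.
Path 3: W1 → W2 → W3 → W7 ← W5
  W3 is a chain here and W3 is conditioned on, so the path is blocked at W3.
Path 4: W1 → W2 → W4 ← W3 → W7 ← W5
  W3 is a fork here and W3 is conditioned on, so the path is blocked at W3.
Path 5: W1 → W7 ← W5
  W7 is a collider here and neither W7 nor any of its descendants is conditioned on, so the collider stays closed — the path is blocked at W7.
All paths are blocked; W1 ⊥ W5 | {W3, W4, W6} holds.

Yes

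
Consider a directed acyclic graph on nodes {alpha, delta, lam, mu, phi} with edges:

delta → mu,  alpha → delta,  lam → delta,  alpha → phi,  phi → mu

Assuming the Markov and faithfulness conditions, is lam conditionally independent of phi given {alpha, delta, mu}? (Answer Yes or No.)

We examine all 2 paths between lam and phi:
Path 1: lam → delta ← alpha → phi
  alpha is a fork here and alpha is conditioned on, so the path is blocked at alpha.
Path 2: lam → delta → mu ← phi
  delta is a chain here and delta is conditioned on, so the path is blocked at delta.
Every path is blocked, so lam and phi are d-separated given {alpha, delta, mu}.

Yes — lam and phi are d-separated given {alpha, delta, mu}.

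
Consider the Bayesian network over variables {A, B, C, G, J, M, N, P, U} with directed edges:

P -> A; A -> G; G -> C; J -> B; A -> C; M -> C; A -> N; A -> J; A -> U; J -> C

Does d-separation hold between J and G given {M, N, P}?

No

4 paths connect J and G; each must be blocked for d-separation to hold:
Path 1: J → C ← A → G
  C is a collider here and neither C nor any of its descendants is conditioned on, so the collider stays closed — the path is blocked at C.
Path 2: J → C ← G
  C is a collider here and neither C nor any of its descendants is conditioned on, so the collider stays closed — the path is blocked at C.
Path 3: J ← A → C ← G
  C is a collider here and neither C nor any of its descendants is conditioned on, so the collider stays closed — the path is blocked at C.
Path 4: J ← A → G
  A is a fork and A is not conditioned on — no node blocks this path, so it is active.
Because an active path exists, J and G are not d-separated.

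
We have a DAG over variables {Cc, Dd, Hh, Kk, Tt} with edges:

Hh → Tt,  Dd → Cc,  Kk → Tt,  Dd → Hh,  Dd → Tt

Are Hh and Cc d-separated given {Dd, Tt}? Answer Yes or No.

Yes — Hh and Cc are d-separated given {Dd, Tt}.

Enumerating the 2 paths from Hh to Cc and testing each for blocking by {Dd, Tt}:
  1. Hh ← Dd → Cc — Dd:fork[blocks] ⇒ blocked
  2. Hh → Tt ← Dd → Cc — Tt:collider[open]; Dd:fork[blocks] ⇒ blocked
All paths are blocked; Hh ⊥ Cc | {Dd, Tt} holds.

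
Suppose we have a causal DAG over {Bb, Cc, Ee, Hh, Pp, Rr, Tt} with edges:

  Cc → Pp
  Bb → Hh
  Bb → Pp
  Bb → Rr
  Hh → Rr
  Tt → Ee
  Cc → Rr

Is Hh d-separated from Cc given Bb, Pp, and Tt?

Yes

We examine all 4 paths between Hh and Cc:
Path 1: Hh ← Bb → Rr ← Cc
  Bb is a fork here and Bb is conditioned on, so the path is blocked at Bb.
Path 2: Hh ← Bb → Pp ← Cc
  Bb is a fork here and Bb is conditioned on, so the path is blocked at Bb.
Path 3: Hh → Rr ← Bb → Pp ← Cc
  Rr is a collider here and neither Rr nor any of its descendants is conditioned on, so the collider stays closed — the path is blocked at Rr.
Path 4: Hh → Rr ← Cc
  Rr is a collider here and neither Rr nor any of its descendants is conditioned on, so the collider stays closed — the path is blocked at Rr.
Every path is blocked, so Hh and Cc are d-separated given {Bb, Pp, Tt}.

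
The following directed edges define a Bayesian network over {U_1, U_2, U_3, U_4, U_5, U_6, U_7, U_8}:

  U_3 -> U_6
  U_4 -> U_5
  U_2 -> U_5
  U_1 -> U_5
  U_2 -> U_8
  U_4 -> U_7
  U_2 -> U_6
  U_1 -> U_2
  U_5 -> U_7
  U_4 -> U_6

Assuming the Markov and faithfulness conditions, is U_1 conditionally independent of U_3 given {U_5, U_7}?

Yes

We examine all 6 paths between U_1 and U_3:
Path 1: U_1 → U_5 ← U_4 → U_6 ← U_3
  U_6 is a collider here and neither U_6 nor any of its descendants is conditioned on, so the collider stays closed — the path is blocked at U_6.
Path 2: U_1 → U_5 ← U_2 → U_6 ← U_3
  U_6 is a collider here and neither U_6 nor any of its descendants is conditioned on, so the collider stays closed — the path is blocked at U_6.
Path 3: U_1 → U_5 → U_7 ← U_4 → U_6 ← U_3
  U_5 is a chain here and U_5 is conditioned on, so the path is blocked at U_5.
Path 4: U_1 → U_2 → U_5 ← U_4 → U_6 ← U_3
  U_6 is a collider here and neither U_6 nor any of its descendants is conditioned on, so the collider stays closed — the path is blocked at U_6.
Path 5: U_1 → U_2 → U_5 → U_7 ← U_4 → U_6 ← U_3
  U_5 is a chain here and U_5 is conditioned on, so the path is blocked at U_5.
Path 6: U_1 → U_2 → U_6 ← U_3
  U_6 is a collider here and neither U_6 nor any of its descendants is conditioned on, so the collider stays closed — the path is blocked at U_6.
Every path is blocked, so U_1 and U_3 are d-separated given {U_5, U_7}.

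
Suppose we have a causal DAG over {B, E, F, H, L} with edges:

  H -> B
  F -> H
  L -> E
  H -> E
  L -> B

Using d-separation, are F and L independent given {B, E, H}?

Yes

We examine all 2 paths between F and L:
Path 1: F → H → E ← L
  H is a chain here and H is conditioned on, so the path is blocked at H.
Path 2: F → H → B ← L
  H is a chain here and H is conditioned on, so the path is blocked at H.
Every path is blocked, so F and L are d-separated given {B, E, H}.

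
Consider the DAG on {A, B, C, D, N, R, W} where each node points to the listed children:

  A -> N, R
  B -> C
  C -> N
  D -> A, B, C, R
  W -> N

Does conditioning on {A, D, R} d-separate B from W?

Yes

We examine all 6 paths between B and W:
Path 1: B → C → N ← W
  N is a collider here and neither N nor any of its descendants is conditioned on, so the collider stays closed — the path is blocked at N.
Path 2: B → C ← D → R ← A → N ← W
  C is a collider here and neither C nor any of its descendants is conditioned on, so the collider stays closed — the path is blocked at C.
Path 3: B → C ← D → A → N ← W
  C is a collider here and neither C nor any of its descendants is conditioned on, so the collider stays closed — the path is blocked at C.
Path 4: B ← D → C → N ← W
  D is a fork here and D is conditioned on, so the path is blocked at D.
Path 5: B ← D → R ← A → N ← W
  D is a fork here and D is conditioned on, so the path is blocked at D.
Path 6: B ← D → A → N ← W
  D is a fork here and D is conditioned on, so the path is blocked at D.
Every path is blocked, so B and W are d-separated given {A, D, R}.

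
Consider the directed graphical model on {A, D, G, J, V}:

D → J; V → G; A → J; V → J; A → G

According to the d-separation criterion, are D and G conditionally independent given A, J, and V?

Yes — D and G are d-separated given {A, J, V}.

There are 2 undirected paths between D and G; checking each against the conditioning set {A, J, V}:
Path 1: D → J ← A → G
  A is a fork here and A is conditioned on, so the path is blocked at A.
Path 2: D → J ← V → G
  V is a fork here and V is conditioned on, so the path is blocked at V.
Since every path is blocked, d-separation holds.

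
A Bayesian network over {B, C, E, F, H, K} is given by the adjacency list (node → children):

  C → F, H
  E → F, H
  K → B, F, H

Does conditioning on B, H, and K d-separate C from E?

There are 4 undirected paths between C and E; checking each against the conditioning set {B, H, K}:
Path 1: C → F ← E
  F is a collider here and neither F nor any of its descendants is conditioned on, so the collider stays closed — the path is blocked at F.
Path 2: C → F ← K → H ← E
  F is a collider here and neither F nor any of its descendants is conditioned on, so the collider stays closed — the path is blocked at F.
Path 3: C → H ← E
  H is a collider and H is conditioned on, which opens it — no node blocks this path, so it is active.
Path 4: C → H ← K → F ← E
  K is a fork here and K is conditioned on, so the path is blocked at K.
Since the path C → H ← E is active, C and E are not d-separated given {B, H, K}.

No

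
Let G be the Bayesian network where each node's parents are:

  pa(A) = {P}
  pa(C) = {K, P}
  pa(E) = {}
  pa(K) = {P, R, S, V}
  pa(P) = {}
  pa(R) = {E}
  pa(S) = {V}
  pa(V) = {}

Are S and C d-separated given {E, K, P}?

Enumerating the 4 paths from S to C and testing each for blocking by {E, K, P}:
  1. S ← V → K → C — V:fork[open]; K:chain[blocks] ⇒ blocked
  2. S ← V → K ← P → C — V:fork[open]; K:collider[open]; P:fork[blocks] ⇒ blocked
  3. S → K → C — K:chain[blocks] ⇒ blocked
  4. S → K ← P → C — K:collider[open]; P:fork[blocks] ⇒ blocked
Every path is blocked, so S and C are d-separated given {E, K, P}.

Yes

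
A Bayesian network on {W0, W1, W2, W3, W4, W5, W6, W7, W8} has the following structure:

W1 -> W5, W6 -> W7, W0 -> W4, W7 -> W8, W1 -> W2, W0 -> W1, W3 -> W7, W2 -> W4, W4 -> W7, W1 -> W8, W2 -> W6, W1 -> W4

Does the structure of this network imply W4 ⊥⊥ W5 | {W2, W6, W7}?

There are 6 undirected paths between W4 and W5; checking each against the conditioning set {W2, W6, W7}:
Path 1: W4 → W7 ← W6 ← W2 ← W1 → W5
  W6 is a chain here and W6 is conditioned on, so the path is blocked at W6.
Path 2: W4 → W7 → W8 ← W1 → W5
  W7 is a chain here and W7 is conditioned on, so the path is blocked at W7.
Path 3: W4 ← W1 → W5
  W1 is a fork and W1 is not conditioned on — no node blocks this path, so it is active.
Path 4: W4 ← W2 → W6 → W7 → W8 ← W1 → W5
  W2 is a fork here and W2 is conditioned on, so the path is blocked at W2.
Path 5: W4 ← W2 ← W1 → W5
  W2 is a chain here and W2 is conditioned on, so the path is blocked at W2.
Path 6: W4 ← W0 → W1 → W5
  W0 is a fork and W0 is not conditioned on; W1 is a chain and W1 is not conditioned on — no node blocks this path, so it is active.
Because an active path exists, W4 and W5 are not d-separated.

No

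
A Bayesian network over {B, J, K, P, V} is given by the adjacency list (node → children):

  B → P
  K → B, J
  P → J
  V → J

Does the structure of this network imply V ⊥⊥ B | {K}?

We examine all 2 paths between V and B:
Path 1: V → J ← P ← B
  J is a collider here and neither J nor any of its descendants is conditioned on, so the collider stays closed — the path is blocked at J.
Path 2: V → J ← K → B
  J is a collider here and neither J nor any of its descendants is conditioned on, so the collider stays closed — the path is blocked at J.
All paths are blocked; V ⊥ B | {K} holds.

Yes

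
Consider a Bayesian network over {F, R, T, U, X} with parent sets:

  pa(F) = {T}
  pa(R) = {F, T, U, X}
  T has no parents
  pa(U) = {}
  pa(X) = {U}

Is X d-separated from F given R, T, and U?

No

There are 4 undirected paths between X and F; checking each against the conditioning set {R, T, U}:
  1. X → R ← F — R:collider[open] ⇒ active
  2. X → R ← T → F — R:collider[open]; T:fork[blocks] ⇒ blocked
  3. X ← U → R ← F — U:fork[blocks]; R:collider[open] ⇒ blocked
  4. X ← U → R ← T → F — U:fork[blocks]; R:collider[open]; T:fork[blocks] ⇒ blocked
At least one path is unblocked, so d-separation fails.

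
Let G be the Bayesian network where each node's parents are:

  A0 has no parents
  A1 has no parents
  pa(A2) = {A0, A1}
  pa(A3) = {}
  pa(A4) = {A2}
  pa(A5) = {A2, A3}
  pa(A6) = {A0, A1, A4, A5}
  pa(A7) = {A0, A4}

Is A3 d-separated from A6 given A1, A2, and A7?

Enumerating the 6 paths from A3 to A6 and testing each for blocking by {A1, A2, A7}:
Path 1: A3 → A5 → A6
  A5 is a chain and A5 is not conditioned on — no node blocks this path, so it is active.
Path 2: A3 → A5 ← A2 ← A0 → A7 ← A4 → A6
  A5 is a collider here and neither A5 nor any of its descendants is conditioned on, so the collider stays closed — the path is blocked at A5.
Path 3: A3 → A5 ← A2 ← A0 → A6
  A5 is a collider here and neither A5 nor any of its descendants is conditioned on, so the collider stays closed — the path is blocked at A5.
Path 4: A3 → A5 ← A2 ← A1 → A6
  A5 is a collider here and neither A5 nor any of its descendants is conditioned on, so the collider stays closed — the path is blocked at A5.
Path 5: A3 → A5 ← A2 → A4 → A7 ← A0 → A6
  A5 is a collider here and neither A5 nor any of its descendants is conditioned on, so the collider stays closed — the path is blocked at A5.
Path 6: A3 → A5 ← A2 → A4 → A6
  A5 is a collider here and neither A5 nor any of its descendants is conditioned on, so the collider stays closed — the path is blocked at A5.
Because an active path exists, A3 and A6 are not d-separated.

No — A3 and A6 are not d-separated given {A1, A2, A7}.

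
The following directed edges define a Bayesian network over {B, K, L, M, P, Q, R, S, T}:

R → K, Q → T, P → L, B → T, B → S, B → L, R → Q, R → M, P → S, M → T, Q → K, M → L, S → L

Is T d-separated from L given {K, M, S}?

We examine all 6 paths between T and L:
Path 1: T ← M → L
  M is a fork here and M is conditioned on, so the path is blocked at M.
Path 2: T ← Q → K ← R → M → L
  M is a chain here and M is conditioned on, so the path is blocked at M.
Path 3: T ← Q ← R → M → L
  M is a chain here and M is conditioned on, so the path is blocked at M.
Path 4: T ← B → L
  B is a fork and B is not conditioned on — no node blocks this path, so it is active.
Path 5: T ← B → S → L
  S is a chain here and S is conditioned on, so the path is blocked at S.
Path 6: T ← B → S ← P → L
  B is a fork and B is not conditioned on; S is a collider and S is conditioned on, which opens it; P is a fork and P is not conditioned on — no node blocks this path, so it is active.
Because an active path exists, T and L are not d-separated.

No — T and L are not d-separated given {K, M, S}.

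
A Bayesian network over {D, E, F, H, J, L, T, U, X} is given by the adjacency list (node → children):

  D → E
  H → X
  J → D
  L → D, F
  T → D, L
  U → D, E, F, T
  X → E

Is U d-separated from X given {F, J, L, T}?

There are 6 undirected paths between U and X; checking each against the conditioning set {F, J, L, T}:
Path 1: U → E ← X
  E is a collider here and neither E nor any of its descendants is conditioned on, so the collider stays closed — the path is blocked at E.
Path 2: U → T → L → D → E ← X
  T is a chain here and T is conditioned on, so the path is blocked at T.
Path 3: U → T → D → E ← X
  T is a chain here and T is conditioned on, so the path is blocked at T.
Path 4: U → D → E ← X
  E is a collider here and neither E nor any of its descendants is conditioned on, so the collider stays closed — the path is blocked at E.
Path 5: U → F ← L ← T → D → E ← X
  L is a chain here and L is conditioned on, so the path is blocked at L.
Path 6: U → F ← L → D → E ← X
  L is a fork here and L is conditioned on, so the path is blocked at L.
All paths are blocked; U ⊥ X | {F, J, L, T} holds.

Yes — U and X are d-separated given {F, J, L, T}.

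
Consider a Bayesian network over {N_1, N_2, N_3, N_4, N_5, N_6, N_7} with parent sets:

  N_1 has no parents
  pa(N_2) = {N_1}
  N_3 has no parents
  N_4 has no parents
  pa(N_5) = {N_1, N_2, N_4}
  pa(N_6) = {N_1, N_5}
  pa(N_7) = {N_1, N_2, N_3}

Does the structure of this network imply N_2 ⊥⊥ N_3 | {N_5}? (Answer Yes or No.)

Yes — N_2 and N_3 are d-separated given {N_5}.

We examine all 4 paths between N_2 and N_3:
Path 1: N_2 ← N_1 → N_7 ← N_3
  N_7 is a collider here and neither N_7 nor any of its descendants is conditioned on, so the collider stays closed — the path is blocked at N_7.
Path 2: N_2 → N_5 ← N_1 → N_7 ← N_3
  N_7 is a collider here and neither N_7 nor any of its descendants is conditioned on, so the collider stays closed — the path is blocked at N_7.
Path 3: N_2 → N_5 → N_6 ← N_1 → N_7 ← N_3
  N_5 is a chain here and N_5 is conditioned on, so the path is blocked at N_5.
Path 4: N_2 → N_7 ← N_3
  N_7 is a collider here and neither N_7 nor any of its descendants is conditioned on, so the collider stays closed — the path is blocked at N_7.
Every path is blocked, so N_2 and N_3 are d-separated given {N_5}.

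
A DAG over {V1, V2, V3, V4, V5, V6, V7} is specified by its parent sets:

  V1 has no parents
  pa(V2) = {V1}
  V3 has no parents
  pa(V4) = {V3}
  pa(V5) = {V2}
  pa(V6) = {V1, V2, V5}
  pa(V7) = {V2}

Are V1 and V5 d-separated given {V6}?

4 paths connect V1 and V5; each must be blocked for d-separation to hold:
Path 1: V1 → V6 ← V5
  V6 is a collider and V6 is conditioned on, which opens it — no node blocks this path, so it is active.
Path 2: V1 → V6 ← V2 → V5
  V6 is a collider and V6 is conditioned on, which opens it; V2 is a fork and V2 is not conditioned on — no node blocks this path, so it is active.
Path 3: V1 → V2 → V5
  V2 is a chain and V2 is not conditioned on — no node blocks this path, so it is active.
Path 4: V1 → V2 → V6 ← V5
  V2 is a chain and V2 is not conditioned on; V6 is a collider and V6 is conditioned on, which opens it — no node blocks this path, so it is active.
At least one path is unblocked, so d-separation fails.

No — V1 and V5 are not d-separated given {V6}.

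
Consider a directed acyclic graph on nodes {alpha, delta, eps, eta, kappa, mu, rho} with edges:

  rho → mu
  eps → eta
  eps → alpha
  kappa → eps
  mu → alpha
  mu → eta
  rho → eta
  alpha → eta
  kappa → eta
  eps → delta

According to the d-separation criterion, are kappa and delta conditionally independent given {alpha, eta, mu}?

No — kappa and delta are not d-separated given {alpha, eta, mu}.

Enumerating the 5 paths from kappa to delta and testing each for blocking by {alpha, eta, mu}:
Path 1: kappa → eta ← mu → alpha ← eps → delta
  mu is a fork here and mu is conditioned on, so the path is blocked at mu.
Path 2: kappa → eta ← rho → mu → alpha ← eps → delta
  mu is a chain here and mu is conditioned on, so the path is blocked at mu.
Path 3: kappa → eta ← eps → delta
  eta is a collider and eta is conditioned on, which opens it; eps is a fork and eps is not conditioned on — no node blocks this path, so it is active.
Path 4: kappa → eta ← alpha ← eps → delta
  alpha is a chain here and alpha is conditioned on, so the path is blocked at alpha.
Path 5: kappa → eps → delta
  eps is a chain and eps is not conditioned on — no node blocks this path, so it is active.
At least one path is unblocked, so d-separation fails.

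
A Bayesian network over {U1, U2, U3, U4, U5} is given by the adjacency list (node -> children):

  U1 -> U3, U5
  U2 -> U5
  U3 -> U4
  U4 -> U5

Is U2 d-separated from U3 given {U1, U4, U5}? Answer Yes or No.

Enumerating the 2 paths from U2 to U3 and testing each for blocking by {U1, U4, U5}:
Path 1: U2 → U5 ← U1 → U3
  U1 is a fork here and U1 is conditioned on, so the path is blocked at U1.
Path 2: U2 → U5 ← U4 ← U3
  U4 is a chain here and U4 is conditioned on, so the path is blocked at U4.
Every path is blocked, so U2 and U3 are d-separated given {U1, U4, U5}.

Yes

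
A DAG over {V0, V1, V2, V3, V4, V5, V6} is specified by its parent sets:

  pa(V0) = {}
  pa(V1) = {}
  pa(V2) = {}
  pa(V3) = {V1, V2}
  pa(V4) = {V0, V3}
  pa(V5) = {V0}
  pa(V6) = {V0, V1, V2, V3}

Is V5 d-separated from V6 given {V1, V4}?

4 paths connect V5 and V6; each must be blocked for d-separation to hold:
  1. V5 ← V0 → V4 ← V3 → V6 — V0:fork[open]; V4:collider[open]; V3:fork[open] ⇒ active
  2. V5 ← V0 → V4 ← V3 ← V1 → V6 — V0:fork[open]; V4:collider[open]; V3:chain[open]; V1:fork[blocks] ⇒ blocked
  3. V5 ← V0 → V4 ← V3 ← V2 → V6 — V0:fork[open]; V4:collider[open]; V3:chain[open]; V2:fork[open] ⇒ active
  4. V5 ← V0 → V6 — V0:fork[open] ⇒ active
Because an active path exists, V5 and V6 are not d-separated.

No — V5 and V6 are not d-separated given {V1, V4}.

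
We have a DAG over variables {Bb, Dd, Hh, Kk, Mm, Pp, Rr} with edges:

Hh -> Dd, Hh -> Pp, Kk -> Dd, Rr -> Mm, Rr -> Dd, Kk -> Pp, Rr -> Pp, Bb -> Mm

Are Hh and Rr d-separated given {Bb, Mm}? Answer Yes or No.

Enumerating the 4 paths from Hh to Rr and testing each for blocking by {Bb, Mm}:
  1. Hh → Pp ← Rr — Pp:collider[blocks] ⇒ blocked
  2. Hh → Pp ← Kk → Dd ← Rr — Pp:collider[blocks]; Kk:fork[open]; Dd:collider[blocks] ⇒ blocked
  3. Hh → Dd ← Rr — Dd:collider[blocks] ⇒ blocked
  4. Hh → Dd ← Kk → Pp ← Rr — Dd:collider[blocks]; Kk:fork[open]; Pp:collider[blocks] ⇒ blocked
All paths are blocked; Hh ⊥ Rr | {Bb, Mm} holds.

Yes — Hh and Rr are d-separated given {Bb, Mm}.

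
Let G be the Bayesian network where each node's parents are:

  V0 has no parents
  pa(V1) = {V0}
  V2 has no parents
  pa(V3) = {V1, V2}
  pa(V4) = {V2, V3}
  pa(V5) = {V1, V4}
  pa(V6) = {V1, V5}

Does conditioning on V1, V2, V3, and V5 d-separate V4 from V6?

Yes

Enumerating the 6 paths from V4 to V6 and testing each for blocking by {V1, V2, V3, V5}:
  1. V4 ← V3 ← V1 → V6 — V3:chain[blocks]; V1:fork[blocks] ⇒ blocked
  2. V4 ← V3 ← V1 → V5 → V6 — V3:chain[blocks]; V1:fork[blocks]; V5:chain[blocks] ⇒ blocked
  3. V4 ← V2 → V3 ← V1 → V6 — V2:fork[blocks]; V3:collider[open]; V1:fork[blocks] ⇒ blocked
  4. V4 ← V2 → V3 ← V1 → V5 → V6 — V2:fork[blocks]; V3:collider[open]; V1:fork[blocks]; V5:chain[blocks] ⇒ blocked
  5. V4 → V5 ← V1 → V6 — V5:collider[open]; V1:fork[blocks] ⇒ blocked
  6. V4 → V5 → V6 — V5:chain[blocks] ⇒ blocked
Every path is blocked, so V4 and V6 are d-separated given {V1, V2, V3, V5}.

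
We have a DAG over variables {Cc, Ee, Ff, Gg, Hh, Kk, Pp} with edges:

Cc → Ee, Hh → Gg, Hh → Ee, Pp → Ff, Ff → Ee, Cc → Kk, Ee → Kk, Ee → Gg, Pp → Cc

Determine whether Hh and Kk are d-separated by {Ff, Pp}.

No

6 paths connect Hh and Kk; each must be blocked for d-separation to hold:
  1. Hh → Ee ← Ff ← Pp → Cc → Kk — Ee:collider[blocks]; Ff:chain[blocks]; Pp:fork[blocks]; Cc:chain[open] ⇒ blocked
  2. Hh → Ee → Kk — Ee:chain[open] ⇒ active
  3. Hh → Ee ← Cc → Kk — Ee:collider[blocks]; Cc:fork[open] ⇒ blocked
  4. Hh → Gg ← Ee ← Ff ← Pp → Cc → Kk — Gg:collider[blocks]; Ee:chain[open]; Ff:chain[blocks]; Pp:fork[blocks]; Cc:chain[open] ⇒ blocked
  5. Hh → Gg ← Ee → Kk — Gg:collider[blocks]; Ee:fork[open] ⇒ blocked
  6. Hh → Gg ← Ee ← Cc → Kk — Gg:collider[blocks]; Ee:chain[open]; Cc:fork[open] ⇒ blocked
At least one path is unblocked, so d-separation fails.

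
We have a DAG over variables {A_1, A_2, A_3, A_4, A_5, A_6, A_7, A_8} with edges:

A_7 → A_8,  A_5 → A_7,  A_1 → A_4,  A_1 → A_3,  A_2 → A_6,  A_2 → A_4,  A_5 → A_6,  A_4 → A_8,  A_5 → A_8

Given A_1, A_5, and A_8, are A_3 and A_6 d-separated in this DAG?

3 paths connect A_3 and A_6; each must be blocked for d-separation to hold:
  1. A_3 ← A_1 → A_4 ← A_2 → A_6 — A_1:fork[blocks]; A_4:collider[open]; A_2:fork[open] ⇒ blocked
  2. A_3 ← A_1 → A_4 → A_8 ← A_7 ← A_5 → A_6 — A_1:fork[blocks]; A_4:chain[open]; A_8:collider[open]; A_7:chain[open]; A_5:fork[blocks] ⇒ blocked
  3. A_3 ← A_1 → A_4 → A_8 ← A_5 → A_6 — A_1:fork[blocks]; A_4:chain[open]; A_8:collider[open]; A_5:fork[blocks] ⇒ blocked
Since every path is blocked, d-separation holds.

Yes — A_3 and A_6 are d-separated given {A_1, A_5, A_8}.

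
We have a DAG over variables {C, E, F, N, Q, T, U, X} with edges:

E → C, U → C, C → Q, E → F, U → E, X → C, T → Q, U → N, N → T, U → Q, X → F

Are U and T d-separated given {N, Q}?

Enumerating the 5 paths from U to T and testing each for blocking by {N, Q}:
Path 1: U → E → F ← X → C → Q ← T
  F is a collider here and neither F nor any of its descendants is conditioned on, so the collider stays closed — the path is blocked at F.
Path 2: U → E → C → Q ← T
  E is a chain and E is not conditioned on; C is a chain and C is not conditioned on; Q is a collider and Q is conditioned on, which opens it — no node blocks this path, so it is active.
Path 3: U → C → Q ← T
  C is a chain and C is not conditioned on; Q is a collider and Q is conditioned on, which opens it — no node blocks this path, so it is active.
Path 4: U → Q ← T
  Q is a collider and Q is conditioned on, which opens it — no node blocks this path, so it is active.
Path 5: U → N → T
  N is a chain here and N is conditioned on, so the path is blocked at N.
At least one path is unblocked, so d-separation fails.

No — U and T are not d-separated given {N, Q}.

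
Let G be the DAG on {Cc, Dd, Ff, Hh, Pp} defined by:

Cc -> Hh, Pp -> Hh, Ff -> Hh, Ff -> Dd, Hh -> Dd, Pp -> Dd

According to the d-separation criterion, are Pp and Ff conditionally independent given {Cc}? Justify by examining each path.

Yes — Pp and Ff are d-separated given {Cc}.

We examine all 4 paths between Pp and Ff:
Path 1: Pp → Hh → Dd ← Ff
  Dd is a collider here and neither Dd nor any of its descendants is conditioned on, so the collider stays closed — the path is blocked at Dd.
Path 2: Pp → Hh ← Ff
  Hh is a collider here and neither Hh nor any of its descendants is conditioned on, so the collider stays closed — the path is blocked at Hh.
Path 3: Pp → Dd ← Hh ← Ff
  Dd is a collider here and neither Dd nor any of its descendants is conditioned on, so the collider stays closed — the path is blocked at Dd.
Path 4: Pp → Dd ← Ff
  Dd is a collider here and neither Dd nor any of its descendants is conditioned on, so the collider stays closed — the path is blocked at Dd.
Every path is blocked, so Pp and Ff are d-separated given {Cc}.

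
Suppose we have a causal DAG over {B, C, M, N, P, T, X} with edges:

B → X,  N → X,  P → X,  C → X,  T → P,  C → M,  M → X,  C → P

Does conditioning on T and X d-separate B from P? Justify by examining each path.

We examine all 3 paths between B and P:
Path 1: B → X ← C → P
  X is a collider and X is conditioned on, which opens it; C is a fork and C is not conditioned on — no node blocks this path, so it is active.
Path 2: B → X ← P
  X is a collider and X is conditioned on, which opens it — no node blocks this path, so it is active.
Path 3: B → X ← M ← C → P
  X is a collider and X is conditioned on, which opens it; M is a chain and M is not conditioned on; C is a fork and C is not conditioned on — no node blocks this path, so it is active.
Since the path B → X ← C → P is active, B and P are not d-separated given {T, X}.

No — B and P are not d-separated given {T, X}.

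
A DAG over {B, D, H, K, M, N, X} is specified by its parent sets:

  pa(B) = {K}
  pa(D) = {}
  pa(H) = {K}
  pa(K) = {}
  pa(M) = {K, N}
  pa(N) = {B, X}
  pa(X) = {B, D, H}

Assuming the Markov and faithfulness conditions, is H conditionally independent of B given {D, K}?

6 paths connect H and B; each must be blocked for d-separation to hold:
  1. H → X ← B — X:collider[blocks] ⇒ blocked
  2. H → X → N ← B — X:chain[open]; N:collider[blocks] ⇒ blocked
  3. H → X → N → M ← K → B — X:chain[open]; N:chain[open]; M:collider[blocks]; K:fork[blocks] ⇒ blocked
  4. H ← K → B — K:fork[blocks] ⇒ blocked
  5. H ← K → M ← N ← B — K:fork[blocks]; M:collider[blocks]; N:chain[open] ⇒ blocked
  6. H ← K → M ← N ← X ← B — K:fork[blocks]; M:collider[blocks]; N:chain[open]; X:chain[open] ⇒ blocked
All paths are blocked; H ⊥ B | {D, K} holds.

Yes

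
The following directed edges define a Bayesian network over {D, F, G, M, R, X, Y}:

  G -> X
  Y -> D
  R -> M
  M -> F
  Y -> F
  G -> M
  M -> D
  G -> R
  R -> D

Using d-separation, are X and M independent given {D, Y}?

There are 4 undirected paths between X and M; checking each against the conditioning set {D, Y}:
  1. X ← G → R → D ← M — G:fork[open]; R:chain[open]; D:collider[open] ⇒ active
  2. X ← G → R → D ← Y → F ← M — G:fork[open]; R:chain[open]; D:collider[open]; Y:fork[blocks]; F:collider[blocks] ⇒ blocked
  3. X ← G → R → M — G:fork[open]; R:chain[open] ⇒ active
  4. X ← G → M — G:fork[open] ⇒ active
Because an active path exists, X and M are not d-separated.

No — X and M are not d-separated given {D, Y}.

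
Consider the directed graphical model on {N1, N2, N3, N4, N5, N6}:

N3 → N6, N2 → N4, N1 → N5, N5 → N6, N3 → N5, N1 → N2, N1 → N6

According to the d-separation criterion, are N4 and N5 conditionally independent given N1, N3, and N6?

Yes

There are 3 undirected paths between N4 and N5; checking each against the conditioning set {N1, N3, N6}:
Path 1: N4 ← N2 ← N1 → N6 ← N5
  N1 is a fork here and N1 is conditioned on, so the path is blocked at N1.
Path 2: N4 ← N2 ← N1 → N6 ← N3 → N5
  N1 is a fork here and N1 is conditioned on, so the path is blocked at N1.
Path 3: N4 ← N2 ← N1 → N5
  N1 is a fork here and N1 is conditioned on, so the path is blocked at N1.
All paths are blocked; N4 ⊥ N5 | {N1, N3, N6} holds.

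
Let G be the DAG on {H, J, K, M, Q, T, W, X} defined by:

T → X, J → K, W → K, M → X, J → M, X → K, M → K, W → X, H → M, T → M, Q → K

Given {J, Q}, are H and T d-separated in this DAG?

There are 6 undirected paths between H and T; checking each against the conditioning set {J, Q}:
Path 1: H → M → X ← T
  X is a collider here and neither X nor any of its descendants is conditioned on, so the collider stays closed — the path is blocked at X.
Path 2: H → M ← J → K ← X ← T
  M is a collider here and neither M nor any of its descendants is conditioned on, so the collider stays closed — the path is blocked at M.
Path 3: H → M ← J → K ← W → X ← T
  M is a collider here and neither M nor any of its descendants is conditioned on, so the collider stays closed — the path is blocked at M.
Path 4: H → M ← T
  M is a collider here and neither M nor any of its descendants is conditioned on, so the collider stays closed — the path is blocked at M.
Path 5: H → M → K ← X ← T
  K is a collider here and neither K nor any of its descendants is conditioned on, so the collider stays closed — the path is blocked at K.
Path 6: H → M → K ← W → X ← T
  K is a collider here and neither K nor any of its descendants is conditioned on, so the collider stays closed — the path is blocked at K.
Every path is blocked, so H and T are d-separated given {J, Q}.

Yes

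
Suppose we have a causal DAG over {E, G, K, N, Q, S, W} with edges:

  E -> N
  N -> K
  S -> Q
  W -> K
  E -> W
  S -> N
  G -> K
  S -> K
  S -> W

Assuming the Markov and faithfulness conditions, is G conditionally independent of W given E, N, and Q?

Yes — G and W are d-separated given {E, N, Q}.

We examine all 5 paths between G and W:
  1. G → K ← S → N ← E → W — K:collider[blocks]; S:fork[open]; N:collider[open]; E:fork[blocks] ⇒ blocked
  2. G → K ← S → W — K:collider[blocks]; S:fork[open] ⇒ blocked
  3. G → K ← N ← E → W — K:collider[blocks]; N:chain[blocks]; E:fork[blocks] ⇒ blocked
  4. G → K ← N ← S → W — K:collider[blocks]; N:chain[blocks]; S:fork[open] ⇒ blocked
  5. G → K ← W — K:collider[blocks] ⇒ blocked
Since every path is blocked, d-separation holds.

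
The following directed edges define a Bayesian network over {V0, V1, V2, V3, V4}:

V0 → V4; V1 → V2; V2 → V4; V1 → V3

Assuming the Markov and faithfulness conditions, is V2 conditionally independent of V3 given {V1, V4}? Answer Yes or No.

Yes

The only undirected path from V2 to V3 is:
Path 1: V2 ← V1 → V3
  V1 is a fork here and V1 is conditioned on, so the path is blocked at V1.
Since every path is blocked, d-separation holds.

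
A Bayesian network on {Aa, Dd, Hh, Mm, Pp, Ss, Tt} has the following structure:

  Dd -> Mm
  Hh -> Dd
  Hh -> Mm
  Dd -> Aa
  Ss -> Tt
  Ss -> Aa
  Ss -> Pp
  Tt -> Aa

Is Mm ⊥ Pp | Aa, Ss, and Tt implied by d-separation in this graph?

Yes

We examine all 4 paths between Mm and Pp:
  1. Mm ← Dd → Aa ← Ss → Pp — Dd:fork[open]; Aa:collider[open]; Ss:fork[blocks] ⇒ blocked
  2. Mm ← Dd → Aa ← Tt ← Ss → Pp — Dd:fork[open]; Aa:collider[open]; Tt:chain[blocks]; Ss:fork[blocks] ⇒ blocked
  3. Mm ← Hh → Dd → Aa ← Ss → Pp — Hh:fork[open]; Dd:chain[open]; Aa:collider[open]; Ss:fork[blocks] ⇒ blocked
  4. Mm ← Hh → Dd → Aa ← Tt ← Ss → Pp — Hh:fork[open]; Dd:chain[open]; Aa:collider[open]; Tt:chain[blocks]; Ss:fork[blocks] ⇒ blocked
All paths are blocked; Mm ⊥ Pp | {Aa, Ss, Tt} holds.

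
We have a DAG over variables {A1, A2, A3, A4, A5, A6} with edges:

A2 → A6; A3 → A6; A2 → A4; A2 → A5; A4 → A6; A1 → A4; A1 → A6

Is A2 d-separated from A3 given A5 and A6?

No

There are 3 undirected paths between A2 and A3; checking each against the conditioning set {A5, A6}:
Path 1: A2 → A6 ← A3
  A6 is a collider and A6 is conditioned on, which opens it — no node blocks this path, so it is active.
Path 2: A2 → A4 → A6 ← A3
  A4 is a chain and A4 is not conditioned on; A6 is a collider and A6 is conditioned on, which opens it — no node blocks this path, so it is active.
Path 3: A2 → A4 ← A1 → A6 ← A3
  A4 is a collider and its descendant A6 is conditioned on, which opens it; A1 is a fork and A1 is not conditioned on; A6 is a collider and A6 is conditioned on, which opens it — no node blocks this path, so it is active.
Because an active path exists, A2 and A3 are not d-separated.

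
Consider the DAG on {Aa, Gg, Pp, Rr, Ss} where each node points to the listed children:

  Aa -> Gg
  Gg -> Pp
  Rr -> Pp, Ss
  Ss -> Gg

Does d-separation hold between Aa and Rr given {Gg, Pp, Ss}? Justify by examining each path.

There are 2 undirected paths between Aa and Rr; checking each against the conditioning set {Gg, Pp, Ss}:
Path 1: Aa → Gg ← Ss ← Rr
  Ss is a chain here and Ss is conditioned on, so the path is blocked at Ss.
Path 2: Aa → Gg → Pp ← Rr
  Gg is a chain here and Gg is conditioned on, so the path is blocked at Gg.
All paths are blocked; Aa ⊥ Rr | {Gg, Pp, Ss} holds.

Yes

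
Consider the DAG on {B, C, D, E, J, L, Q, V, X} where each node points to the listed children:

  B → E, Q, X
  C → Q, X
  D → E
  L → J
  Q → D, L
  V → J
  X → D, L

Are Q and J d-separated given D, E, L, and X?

Yes

There are 6 undirected paths between Q and J; checking each against the conditioning set {D, E, L, X}:
Path 1: Q ← C → X → L → J
  X is a chain here and X is conditioned on, so the path is blocked at X.
Path 2: Q → D → E ← B → X → L → J
  D is a chain here and D is conditioned on, so the path is blocked at D.
Path 3: Q → D ← X → L → J
  X is a fork here and X is conditioned on, so the path is blocked at X.
Path 4: Q ← B → E ← D ← X → L → J
  D is a chain here and D is conditioned on, so the path is blocked at D.
Path 5: Q ← B → X → L → J
  X is a chain here and X is conditioned on, so the path is blocked at X.
Path 6: Q → L → J
  L is a chain here and L is conditioned on, so the path is blocked at L.
Since every path is blocked, d-separation holds.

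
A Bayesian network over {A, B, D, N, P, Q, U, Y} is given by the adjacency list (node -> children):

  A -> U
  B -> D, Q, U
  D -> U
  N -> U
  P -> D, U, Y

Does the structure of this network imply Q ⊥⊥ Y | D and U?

There are 4 undirected paths between Q and Y; checking each against the conditioning set {D, U}:
Path 1: Q ← B → U ← P → Y
  B is a fork and B is not conditioned on; U is a collider and U is conditioned on, which opens it; P is a fork and P is not conditioned on — no node blocks this path, so it is active.
Path 2: Q ← B → U ← D ← P → Y
  D is a chain here and D is conditioned on, so the path is blocked at D.
Path 3: Q ← B → D → U ← P → Y
  D is a chain here and D is conditioned on, so the path is blocked at D.
Path 4: Q ← B → D ← P → Y
  B is a fork and B is not conditioned on; D is a collider and D is conditioned on, which opens it; P is a fork and P is not conditioned on — no node blocks this path, so it is active.
Because an active path exists, Q and Y are not d-separated.

No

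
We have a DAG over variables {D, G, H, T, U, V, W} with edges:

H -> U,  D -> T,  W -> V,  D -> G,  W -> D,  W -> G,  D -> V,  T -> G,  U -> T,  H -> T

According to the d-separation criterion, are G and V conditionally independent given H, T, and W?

No

Enumerating the 6 paths from G to V and testing each for blocking by {H, T, W}:
Path 1: G ← T ← D → V
  T is a chain here and T is conditioned on, so the path is blocked at T.
Path 2: G ← T ← D ← W → V
  T is a chain here and T is conditioned on, so the path is blocked at T.
Path 3: G ← W → V
  W is a fork here and W is conditioned on, so the path is blocked at W.
Path 4: G ← W → D → V
  W is a fork here and W is conditioned on, so the path is blocked at W.
Path 5: G ← D → V
  D is a fork and D is not conditioned on — no node blocks this path, so it is active.
Path 6: G ← D ← W → V
  W is a fork here and W is conditioned on, so the path is blocked at W.
Since the path G ← D → V is active, G and V are not d-separated given {H, T, W}.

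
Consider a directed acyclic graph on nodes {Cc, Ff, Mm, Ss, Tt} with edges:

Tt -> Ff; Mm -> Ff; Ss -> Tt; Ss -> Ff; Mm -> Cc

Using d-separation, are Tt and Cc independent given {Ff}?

No

2 paths connect Tt and Cc; each must be blocked for d-separation to hold:
Path 1: Tt → Ff ← Mm → Cc
  Ff is a collider and Ff is conditioned on, which opens it; Mm is a fork and Mm is not conditioned on — no node blocks this path, so it is active.
Path 2: Tt ← Ss → Ff ← Mm → Cc
  Ss is a fork and Ss is not conditioned on; Ff is a collider and Ff is conditioned on, which opens it; Mm is a fork and Mm is not conditioned on — no node blocks this path, so it is active.
Because an active path exists, Tt and Cc are not d-separated.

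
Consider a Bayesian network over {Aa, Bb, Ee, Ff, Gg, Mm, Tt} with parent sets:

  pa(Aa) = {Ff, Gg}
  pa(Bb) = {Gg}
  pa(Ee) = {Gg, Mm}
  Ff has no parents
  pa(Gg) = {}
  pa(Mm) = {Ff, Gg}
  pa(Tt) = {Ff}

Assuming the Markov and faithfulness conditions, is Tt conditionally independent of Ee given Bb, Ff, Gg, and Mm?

Yes — Tt and Ee are d-separated given {Bb, Ff, Gg, Mm}.

We examine all 4 paths between Tt and Ee:
Path 1: Tt ← Ff → Mm ← Gg → Ee
  Ff is a fork here and Ff is conditioned on, so the path is blocked at Ff.
Path 2: Tt ← Ff → Mm → Ee
  Ff is a fork here and Ff is conditioned on, so the path is blocked at Ff.
Path 3: Tt ← Ff → Aa ← Gg → Mm → Ee
  Ff is a fork here and Ff is conditioned on, so the path is blocked at Ff.
Path 4: Tt ← Ff → Aa ← Gg → Ee
  Ff is a fork here and Ff is conditioned on, so the path is blocked at Ff.
Every path is blocked, so Tt and Ee are d-separated given {Bb, Ff, Gg, Mm}.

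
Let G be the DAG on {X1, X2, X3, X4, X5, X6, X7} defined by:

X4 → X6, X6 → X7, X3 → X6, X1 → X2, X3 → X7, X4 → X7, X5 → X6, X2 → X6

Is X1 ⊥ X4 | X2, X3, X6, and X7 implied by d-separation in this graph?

There are 3 undirected paths between X1 and X4; checking each against the conditioning set {X2, X3, X6, X7}:
  1. X1 → X2 → X6 ← X4 — X2:chain[blocks]; X6:collider[open] ⇒ blocked
  2. X1 → X2 → X6 → X7 ← X4 — X2:chain[blocks]; X6:chain[blocks]; X7:collider[open] ⇒ blocked
  3. X1 → X2 → X6 ← X3 → X7 ← X4 — X2:chain[blocks]; X6:collider[open]; X3:fork[blocks]; X7:collider[open] ⇒ blocked
Since every path is blocked, d-separation holds.

Yes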